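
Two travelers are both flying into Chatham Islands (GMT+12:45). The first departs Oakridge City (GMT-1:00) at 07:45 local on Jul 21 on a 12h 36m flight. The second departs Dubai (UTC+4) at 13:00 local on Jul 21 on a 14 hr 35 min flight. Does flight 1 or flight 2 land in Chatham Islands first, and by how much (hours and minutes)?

Flight 1 in UTC: 07:45 + 1:00 = 08:45 on Jul 21.
+12 hours and 36 minutes → arrive 21:21 UTC on Jul 21.
Flight 2 in UTC: 13:00 − 4:00 = 09:00 on Jul 21.
+14 hours and 35 minutes → arrive 23:35 UTC on Jul 21.
Flight 1 lands earlier by 2 hours 14 minutes.

the first, by 2 hours 14 minutes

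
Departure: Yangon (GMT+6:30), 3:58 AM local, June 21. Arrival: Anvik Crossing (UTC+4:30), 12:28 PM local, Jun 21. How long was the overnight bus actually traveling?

10 hours 30 minutes

Departure in UTC: 3:58 AM − 6:30 = 9:28 PM on Jun 20.
Arrival in UTC: 12:28 PM − 4:30 = 7:58 AM on Jun 21.
Elapsed = 7:58 AM − 9:28 PM (+1 day) = 10 hours 30 minutes.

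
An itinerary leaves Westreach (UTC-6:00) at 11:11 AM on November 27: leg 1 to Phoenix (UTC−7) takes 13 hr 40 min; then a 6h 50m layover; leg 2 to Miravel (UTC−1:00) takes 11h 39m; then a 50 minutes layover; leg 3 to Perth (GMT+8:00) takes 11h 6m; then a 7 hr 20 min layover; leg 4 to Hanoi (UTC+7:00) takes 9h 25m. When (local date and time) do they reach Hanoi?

1:01 PM on Nov 30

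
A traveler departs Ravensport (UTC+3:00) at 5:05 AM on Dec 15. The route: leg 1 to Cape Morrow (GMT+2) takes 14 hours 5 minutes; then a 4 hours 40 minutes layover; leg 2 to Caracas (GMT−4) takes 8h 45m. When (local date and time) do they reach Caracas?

Convert departure to UTC: 5:05 AM − 3:00 = 2:05 AM UTC on Dec 15.
Add 14 hours and 5 minutes leg 1 → 4:10 PM UTC.
Add 4 hours 40 minutes layover in Cape Morrow → 8:50 PM UTC.
Add 8 hours 45 minutes leg 2 → 5:35 AM UTC (Dec 16).
Caracas is UTC−4:00, so local arrival = 5:35 AM − 4:00 = 1:35 AM on Dec 16.

1:35 AM on December 16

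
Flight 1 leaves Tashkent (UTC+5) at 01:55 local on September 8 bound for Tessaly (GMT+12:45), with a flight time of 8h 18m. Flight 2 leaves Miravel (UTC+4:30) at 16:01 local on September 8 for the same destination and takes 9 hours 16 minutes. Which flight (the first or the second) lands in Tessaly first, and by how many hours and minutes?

Flight 1 in UTC: 01:55 − 5:00 = 20:55 on Sep 7.
+8 hours and 18 minutes → arrive 05:13 UTC on Sep 8.
Flight 2 in UTC: 16:01 − 4:30 = 11:31 on Sep 8.
+9 hours 16 minutes → arrive 20:47 UTC on Sep 8.
Flight 1 lands earlier by 15 hours 34 minutes.

the first, by 15 hours 34 minutes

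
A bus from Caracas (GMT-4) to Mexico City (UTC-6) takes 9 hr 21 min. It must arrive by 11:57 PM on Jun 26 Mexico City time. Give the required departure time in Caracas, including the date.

4:36 PM on June 26

Target arrival in UTC: 11:57 PM + 6:00 = 5:57 AM on Jun 27.
Subtract 9 hours and 21 minutes → departure 8:36 PM UTC on Jun 26.
Caracas is UTC−4:00: 8:36 PM − 4:00 = 4:36 PM on Jun 26.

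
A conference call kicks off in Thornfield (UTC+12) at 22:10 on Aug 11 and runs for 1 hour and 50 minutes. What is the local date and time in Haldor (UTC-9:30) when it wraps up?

02:30 on Aug 11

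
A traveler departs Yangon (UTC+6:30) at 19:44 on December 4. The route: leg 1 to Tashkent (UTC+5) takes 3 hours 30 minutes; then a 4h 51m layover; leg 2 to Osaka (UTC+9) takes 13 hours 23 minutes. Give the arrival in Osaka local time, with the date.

19:58 on Dec 5

Convert departure to UTC: 19:44 − 6:30 = 13:14 UTC on Dec 4.
Add 3 hours 30 minutes leg 1 → 16:44 UTC.
Add 4 hours and 51 minutes layover in Tashkent → 21:35 UTC.
Add 13 hours and 23 minutes leg 2 → 10:58 UTC (Dec 5).
Osaka is UTC+9:00, so local arrival = 10:58 + 9:00 = 19:58 on Dec 5.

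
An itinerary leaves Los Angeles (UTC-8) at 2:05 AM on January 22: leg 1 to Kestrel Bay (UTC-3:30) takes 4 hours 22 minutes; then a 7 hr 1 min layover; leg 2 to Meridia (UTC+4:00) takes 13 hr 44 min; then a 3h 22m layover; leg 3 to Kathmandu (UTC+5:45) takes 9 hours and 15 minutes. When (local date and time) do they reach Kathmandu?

Convert departure to UTC: 2:05 AM + 8:00 = 10:05 AM UTC on Jan 22.
Add 4 hours and 22 minutes leg 1 → 2:27 PM UTC.
Add 7 hours 1 minute layover in Kestrel Bay → 9:28 PM UTC.
Add 13 hours and 44 minutes leg 2 → 11:12 AM UTC (Jan 23).
Add 3 hours 22 minutes layover in Meridia → 2:34 PM UTC.
Add 9 hours 15 minutes leg 3 → 11:49 PM UTC.
Kathmandu is UTC+5:45, so local arrival = 11:49 PM + 5:45 = 5:34 AM on Jan 24.

5:34 AM on January 24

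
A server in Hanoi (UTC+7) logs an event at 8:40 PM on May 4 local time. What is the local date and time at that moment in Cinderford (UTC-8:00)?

5:40 AM on May 4

Cinderford is 15:00 behind Hanoi.
Shift by the zone difference: 8:40 PM − 15:00 = 5:40 AM on May 4 in Cinderford.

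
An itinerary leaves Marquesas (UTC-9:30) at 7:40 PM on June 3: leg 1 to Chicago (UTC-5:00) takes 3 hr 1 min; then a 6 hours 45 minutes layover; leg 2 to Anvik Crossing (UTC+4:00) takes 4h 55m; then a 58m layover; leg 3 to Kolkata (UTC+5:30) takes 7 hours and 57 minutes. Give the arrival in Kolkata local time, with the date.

10:16 AM on June 5

Convert departure to UTC: 7:40 PM + 9:30 = 5:10 AM UTC on Jun 4.
Add 3 hours 1 minute leg 1 → 8:11 AM UTC.
Add 6 hours and 45 minutes layover in Chicago → 2:56 PM UTC.
Add 4 hours and 55 minutes leg 2 → 7:51 PM UTC.
Add 58 minutes layover in Anvik Crossing → 8:49 PM UTC.
Add 7 hours 57 minutes leg 3 → 4:46 AM UTC (Jun 5).
Kolkata is UTC+5:30, so local arrival = 4:46 AM + 5:30 = 10:16 AM on Jun 5.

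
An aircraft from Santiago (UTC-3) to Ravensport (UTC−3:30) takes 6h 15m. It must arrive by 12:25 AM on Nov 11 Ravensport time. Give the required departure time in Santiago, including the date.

Target arrival in UTC: 12:25 AM + 3:30 = 3:55 AM on Nov 11.
Subtract 6 hours and 15 minutes → departure 9:40 PM UTC on Nov 10.
Santiago is UTC−3:00: 9:40 PM − 3:00 = 6:40 PM on Nov 10.

6:40 PM on Nov 10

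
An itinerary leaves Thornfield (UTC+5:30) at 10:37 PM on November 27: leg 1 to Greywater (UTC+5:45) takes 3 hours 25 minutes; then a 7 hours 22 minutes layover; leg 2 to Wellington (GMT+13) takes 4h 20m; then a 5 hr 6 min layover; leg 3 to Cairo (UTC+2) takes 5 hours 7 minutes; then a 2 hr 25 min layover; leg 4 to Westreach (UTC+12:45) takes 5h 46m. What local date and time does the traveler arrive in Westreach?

Convert departure to UTC: 10:37 PM − 5:30 = 5:07 PM UTC on Nov 27.
Add 3 hours and 25 minutes leg 1 → 8:32 PM UTC.
Add 7 hours and 22 minutes layover in Greywater → 3:54 AM UTC (Nov 28).
Add 4 hours and 20 minutes leg 2 → 8:14 AM UTC.
Add 5 hours and 6 minutes layover in Wellington → 1:20 PM UTC.
Add 5 hours 7 minutes leg 3 → 6:27 PM UTC.
Add 2 hours and 25 minutes layover in Cairo → 8:52 PM UTC.
Add 5 hours and 46 minutes leg 4 → 2:38 AM UTC (Nov 29).
Westreach is UTC+12:45, so local arrival = 2:38 AM + 12:45 = 3:23 PM on Nov 29.

3:23 PM on Nov 29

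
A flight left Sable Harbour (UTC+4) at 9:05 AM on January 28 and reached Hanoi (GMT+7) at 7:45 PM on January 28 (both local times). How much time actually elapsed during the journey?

Departure in UTC: 9:05 AM − 4:00 = 5:05 AM on Jan 28.
Arrival in UTC: 7:45 PM − 7:00 = 12:45 PM on Jan 28.
Elapsed = 12:45 PM − 5:05 AM = 7 hours 40 minutes.

7 hours 40 minutes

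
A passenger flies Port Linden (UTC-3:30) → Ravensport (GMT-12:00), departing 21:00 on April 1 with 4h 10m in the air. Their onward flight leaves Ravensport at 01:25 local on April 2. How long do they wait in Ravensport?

Convert departure to UTC: 21:00 + 3:30 = 00:30 UTC on Apr 2.
Add 4 hours and 10 minutes flight time → 04:40 UTC.
Ravensport is UTC−12:00, so local arrival = 04:40 − 12:00 = 16:40 on Apr 1.
Layover = 01:25 − 16:40 (+1 day) = 8 hours 45 minutes.

8 hours 45 minutes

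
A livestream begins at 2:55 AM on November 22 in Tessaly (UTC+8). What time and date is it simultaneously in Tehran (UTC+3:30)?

Tehran is 4:30 behind Tessaly.
Shift by the zone difference: 2:55 AM − 4:30 = 10:25 PM on Nov 21 in Tehran.

10:25 PM on November 21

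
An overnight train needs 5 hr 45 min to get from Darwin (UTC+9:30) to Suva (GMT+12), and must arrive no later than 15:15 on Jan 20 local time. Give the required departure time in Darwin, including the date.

Target arrival in UTC: 15:15 − 12:00 = 03:15 on Jan 20.
Subtract 5 hours and 45 minutes → departure 21:30 UTC on Jan 19.
Darwin is UTC+9:30: 21:30 + 9:30 = 07:00 on Jan 20.

07:00 on Jan 20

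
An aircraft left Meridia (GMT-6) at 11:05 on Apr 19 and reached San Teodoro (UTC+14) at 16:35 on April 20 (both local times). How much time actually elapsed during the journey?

9 hours 30 minutes

San Teodoro is 20:00 ahead of Meridia.
Clock-face elapsed time (ignoring zones) is 29 hours 30 minutes.
Actual elapsed = 29 hours 30 minutes − 20:00 = 9 hours 30 minutes.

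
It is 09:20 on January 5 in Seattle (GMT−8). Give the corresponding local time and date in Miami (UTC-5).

In UTC: 09:20 + 8:00 = 17:20 on Jan 5.
Miami is UTC−5:00: 17:20 − 5:00 = 12:20 on Jan 5.

12:20 on January 5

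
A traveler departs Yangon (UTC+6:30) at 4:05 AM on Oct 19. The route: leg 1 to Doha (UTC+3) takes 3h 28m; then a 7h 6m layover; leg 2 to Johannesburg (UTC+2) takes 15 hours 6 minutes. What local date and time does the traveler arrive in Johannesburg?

Convert departure to UTC: 4:05 AM − 6:30 = 9:35 PM UTC on Oct 18.
Add 3 hours and 28 minutes leg 1 → 1:03 AM UTC (Oct 19).
Add 7 hours and 6 minutes layover in Doha → 8:09 AM UTC.
Add 15 hours 6 minutes leg 2 → 11:15 PM UTC.
Johannesburg is UTC+2:00, so local arrival = 11:15 PM + 2:00 = 1:15 AM on Oct 20.

1:15 AM on October 20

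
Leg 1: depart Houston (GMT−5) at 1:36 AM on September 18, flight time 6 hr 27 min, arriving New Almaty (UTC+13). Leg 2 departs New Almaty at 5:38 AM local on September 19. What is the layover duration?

3 hours 35 minutes

Convert departure to UTC: 1:36 AM + 5:00 = 6:36 AM UTC on Sep 18.
Add 6 hours 27 minutes flight time → 1:03 PM UTC.
New Almaty is UTC+13:00, so local arrival = 1:03 PM + 13:00 = 2:03 AM on Sep 19.
Layover = 5:38 AM − 2:03 AM = 3 hours 35 minutes.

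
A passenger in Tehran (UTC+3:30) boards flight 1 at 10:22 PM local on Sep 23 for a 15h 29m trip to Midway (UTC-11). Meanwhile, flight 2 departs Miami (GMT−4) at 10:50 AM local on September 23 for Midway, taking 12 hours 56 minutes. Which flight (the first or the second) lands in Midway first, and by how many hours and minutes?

the second, by 6 hours 35 minutes

Flight 1 in UTC: 10:22 PM − 3:30 = 6:52 PM on Sep 23.
+15 hours and 29 minutes → arrive 10:21 AM UTC on Sep 24.
Flight 2 in UTC: 10:50 AM + 4:00 = 2:50 PM on Sep 23.
+12 hours and 56 minutes → arrive 3:46 AM UTC on Sep 24.
Flight 2 lands earlier by 6 hours 35 minutes.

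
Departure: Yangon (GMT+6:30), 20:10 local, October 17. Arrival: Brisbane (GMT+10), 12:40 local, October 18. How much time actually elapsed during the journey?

13 hours

Departure in UTC: 20:10 − 6:30 = 13:40 on Oct 17.
Arrival in UTC: 12:40 − 10:00 = 02:40 on Oct 18.
Elapsed = 02:40 − 13:40 (+1 day) = 13 hours.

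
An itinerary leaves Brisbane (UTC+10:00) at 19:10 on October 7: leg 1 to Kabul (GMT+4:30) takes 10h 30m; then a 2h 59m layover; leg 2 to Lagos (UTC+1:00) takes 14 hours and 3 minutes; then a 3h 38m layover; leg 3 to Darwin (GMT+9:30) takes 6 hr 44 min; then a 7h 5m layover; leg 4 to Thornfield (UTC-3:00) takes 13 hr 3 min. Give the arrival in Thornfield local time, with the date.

Convert departure to UTC: 19:10 − 10:00 = 09:10 UTC on Oct 7.
Add 10 hours 30 minutes leg 1 → 19:40 UTC.
Add 2 hours 59 minutes layover in Kabul → 22:39 UTC.
Add 14 hours and 3 minutes leg 2 → 12:42 UTC (Oct 8).
Add 3 hours and 38 minutes layover in Lagos → 16:20 UTC.
Add 6 hours and 44 minutes leg 3 → 23:04 UTC.
Add 7 hours and 5 minutes layover in Darwin → 06:09 UTC (Oct 9).
Add 13 hours and 3 minutes leg 4 → 19:12 UTC.
Thornfield is UTC−3:00, so local arrival = 19:12 − 3:00 = 16:12 on Oct 9.

16:12 on October 9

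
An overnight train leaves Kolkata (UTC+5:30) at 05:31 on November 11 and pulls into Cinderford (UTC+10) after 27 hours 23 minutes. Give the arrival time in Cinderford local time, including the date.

13:24 on Nov 12

Convert departure to UTC: 05:31 − 5:30 = 00:01 UTC on Nov 11.
Add 27 hours and 23 minutes travel time → 03:24 UTC (Nov 12).
Cinderford is UTC+10:00, so local arrival = 03:24 + 10:00 = 13:24 on Nov 12.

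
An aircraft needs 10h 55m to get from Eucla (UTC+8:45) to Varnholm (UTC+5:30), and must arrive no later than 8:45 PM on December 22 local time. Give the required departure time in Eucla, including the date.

Target arrival in UTC: 8:45 PM − 5:30 = 3:15 PM on Dec 22.
Subtract 10 hours and 55 minutes → departure 4:20 AM UTC on Dec 22.
Eucla is UTC+8:45: 4:20 AM + 8:45 = 1:05 PM on Dec 22.

1:05 PM on Dec 22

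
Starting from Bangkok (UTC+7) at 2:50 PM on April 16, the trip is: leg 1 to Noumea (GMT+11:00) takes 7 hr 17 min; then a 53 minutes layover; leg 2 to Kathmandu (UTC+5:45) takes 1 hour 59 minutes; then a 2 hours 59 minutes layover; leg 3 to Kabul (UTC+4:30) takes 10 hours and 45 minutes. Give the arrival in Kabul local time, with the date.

12:13 PM on April 17

Convert departure to UTC: 2:50 PM − 7:00 = 7:50 AM UTC on Apr 16.
Add 7 hours 17 minutes leg 1 → 3:07 PM UTC.
Add 53 minutes layover in Noumea → 4:00 PM UTC.
Add 1 hour 59 minutes leg 2 → 5:59 PM UTC.
Add 2 hours and 59 minutes layover in Kathmandu → 8:58 PM UTC.
Add 10 hours 45 minutes leg 3 → 7:43 AM UTC (Apr 17).
Kabul is UTC+4:30, so local arrival = 7:43 AM + 4:30 = 12:13 PM on Apr 17.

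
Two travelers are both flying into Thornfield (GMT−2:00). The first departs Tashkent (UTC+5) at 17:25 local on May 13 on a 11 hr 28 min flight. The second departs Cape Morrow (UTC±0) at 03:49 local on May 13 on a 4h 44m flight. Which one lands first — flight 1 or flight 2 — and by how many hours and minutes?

the second, by 15 hours 20 minutes

Flight 1 in UTC: 17:25 − 5:00 = 12:25 on May 13.
+11 hours and 28 minutes → arrive 23:53 UTC on May 13.
Flight 2 departs at 03:49 UTC (May 13).
+4 hours and 44 minutes → arrive 08:33 UTC on May 13.
Flight 2 lands earlier by 15 hours 20 minutes.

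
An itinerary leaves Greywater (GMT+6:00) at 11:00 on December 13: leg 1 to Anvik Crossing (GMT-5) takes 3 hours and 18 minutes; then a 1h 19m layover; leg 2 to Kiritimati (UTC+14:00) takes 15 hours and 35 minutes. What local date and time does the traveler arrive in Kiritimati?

15:12 on Dec 14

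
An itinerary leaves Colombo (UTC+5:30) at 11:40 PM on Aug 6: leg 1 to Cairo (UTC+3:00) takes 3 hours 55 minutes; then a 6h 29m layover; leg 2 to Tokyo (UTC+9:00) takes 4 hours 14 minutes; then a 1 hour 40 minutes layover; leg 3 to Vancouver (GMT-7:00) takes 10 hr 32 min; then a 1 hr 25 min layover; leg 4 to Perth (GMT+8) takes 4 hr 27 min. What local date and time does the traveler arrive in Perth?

10:52 AM on August 8

Convert departure to UTC: 11:40 PM − 5:30 = 6:10 PM UTC on Aug 6.
Add 3 hours 55 minutes leg 1 → 10:05 PM UTC.
Add 6 hours 29 minutes layover in Cairo → 4:34 AM UTC (Aug 7).
Add 4 hours 14 minutes leg 2 → 8:48 AM UTC.
Add 1 hour 40 minutes layover in Tokyo → 10:28 AM UTC.
Add 10 hours and 32 minutes leg 3 → 9:00 PM UTC.
Add 1 hour 25 minutes layover in Vancouver → 10:25 PM UTC.
Add 4 hours 27 minutes leg 4 → 2:52 AM UTC (Aug 8).
Perth is UTC+8:00, so local arrival = 2:52 AM + 8:00 = 10:52 AM on Aug 8.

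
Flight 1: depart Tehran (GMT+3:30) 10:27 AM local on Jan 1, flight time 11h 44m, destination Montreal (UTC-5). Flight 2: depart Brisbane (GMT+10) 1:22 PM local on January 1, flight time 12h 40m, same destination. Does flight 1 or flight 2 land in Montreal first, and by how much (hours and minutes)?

the second, by 2 hours 39 minutes

Flight 1 in UTC: 10:27 AM − 3:30 = 6:57 AM on Jan 1.
+11 hours 44 minutes → arrive 6:41 PM UTC on Jan 1.
Flight 2 in UTC: 1:22 PM − 10:00 = 3:22 AM on Jan 1.
+12 hours and 40 minutes → arrive 4:02 PM UTC on Jan 1.
Flight 2 lands earlier by 2 hours 39 minutes.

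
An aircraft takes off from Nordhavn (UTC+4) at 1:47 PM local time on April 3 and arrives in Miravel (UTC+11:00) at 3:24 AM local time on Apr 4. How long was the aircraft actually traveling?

6 hours 37 minutes

Miravel is 7:00 ahead of Nordhavn.
Clock-face elapsed time (ignoring zones) is 13 hours 37 minutes.
Actual elapsed = 13 hours 37 minutes − 7:00 = 6 hours 37 minutes.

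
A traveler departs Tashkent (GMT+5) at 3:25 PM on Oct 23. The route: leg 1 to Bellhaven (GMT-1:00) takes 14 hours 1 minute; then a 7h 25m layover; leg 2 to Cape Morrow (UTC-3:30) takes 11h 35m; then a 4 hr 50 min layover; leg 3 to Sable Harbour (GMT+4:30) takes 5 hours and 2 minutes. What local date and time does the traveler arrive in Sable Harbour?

Convert departure to UTC: 3:25 PM − 5:00 = 10:25 AM UTC on Oct 23.
Add 14 hours and 1 minute leg 1 → 12:26 AM UTC (Oct 24).
Add 7 hours 25 minutes layover in Bellhaven → 7:51 AM UTC.
Add 11 hours 35 minutes leg 2 → 7:26 PM UTC.
Add 4 hours and 50 minutes layover in Cape Morrow → 12:16 AM UTC (Oct 25).
Add 5 hours and 2 minutes leg 3 → 5:18 AM UTC.
Sable Harbour is UTC+4:30, so local arrival = 5:18 AM + 4:30 = 9:48 AM on Oct 25.

9:48 AM on Oct 25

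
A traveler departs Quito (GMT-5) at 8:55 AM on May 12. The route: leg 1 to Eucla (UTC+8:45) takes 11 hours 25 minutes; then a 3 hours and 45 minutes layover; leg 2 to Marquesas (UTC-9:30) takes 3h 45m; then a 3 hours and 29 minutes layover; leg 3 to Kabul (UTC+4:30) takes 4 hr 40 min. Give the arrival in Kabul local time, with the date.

Convert departure to UTC: 8:55 AM + 5:00 = 1:55 PM UTC on May 12.
Add 11 hours 25 minutes leg 1 → 1:20 AM UTC (May 13).
Add 3 hours and 45 minutes layover in Eucla → 5:05 AM UTC.
Add 3 hours 45 minutes leg 2 → 8:50 AM UTC.
Add 3 hours 29 minutes layover in Marquesas → 12:19 PM UTC.
Add 4 hours 40 minutes leg 3 → 4:59 PM UTC.
Kabul is UTC+4:30, so local arrival = 4:59 PM + 4:30 = 9:29 PM on May 13.

9:29 PM on May 13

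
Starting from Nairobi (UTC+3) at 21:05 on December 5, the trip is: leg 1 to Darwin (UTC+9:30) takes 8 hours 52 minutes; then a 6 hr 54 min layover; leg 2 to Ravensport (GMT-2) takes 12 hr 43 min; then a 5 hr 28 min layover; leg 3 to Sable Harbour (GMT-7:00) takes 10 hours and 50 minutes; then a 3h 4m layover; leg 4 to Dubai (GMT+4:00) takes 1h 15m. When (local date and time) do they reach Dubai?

23:11 on December 7

Convert departure to UTC: 21:05 − 3:00 = 18:05 UTC on Dec 5.
Add 8 hours and 52 minutes leg 1 → 02:57 UTC (Dec 6).
Add 6 hours 54 minutes layover in Darwin → 09:51 UTC.
Add 12 hours and 43 minutes leg 2 → 22:34 UTC.
Add 5 hours 28 minutes layover in Ravensport → 04:02 UTC (Dec 7).
Add 10 hours 50 minutes leg 3 → 14:52 UTC.
Add 3 hours and 4 minutes layover in Sable Harbour → 17:56 UTC.
Add 1 hour 15 minutes leg 4 → 19:11 UTC.
Dubai is UTC+4:00, so local arrival = 19:11 + 4:00 = 23:11 on Dec 7.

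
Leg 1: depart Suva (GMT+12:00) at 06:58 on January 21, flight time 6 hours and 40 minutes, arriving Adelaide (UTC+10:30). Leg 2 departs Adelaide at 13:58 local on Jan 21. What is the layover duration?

Convert departure to UTC: 06:58 − 12:00 = 18:58 UTC on Jan 20.
Add 6 hours 40 minutes flight time → 01:38 UTC (Jan 21).
Adelaide is UTC+10:30, so local arrival = 01:38 + 10:30 = 12:08 on Jan 21.
Layover = 13:58 − 12:08 = 1 hour 50 minutes.

1 hour 50 minutes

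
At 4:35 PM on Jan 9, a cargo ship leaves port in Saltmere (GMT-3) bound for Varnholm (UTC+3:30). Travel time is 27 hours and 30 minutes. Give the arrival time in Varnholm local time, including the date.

2:35 AM on January 11

Convert departure to UTC: 4:35 PM + 3:00 = 7:35 PM UTC on Jan 9.
Add 27 hours 30 minutes travel time → 11:05 PM UTC (Jan 10).
Varnholm is UTC+3:30, so local arrival = 11:05 PM + 3:30 = 2:35 AM on Jan 11.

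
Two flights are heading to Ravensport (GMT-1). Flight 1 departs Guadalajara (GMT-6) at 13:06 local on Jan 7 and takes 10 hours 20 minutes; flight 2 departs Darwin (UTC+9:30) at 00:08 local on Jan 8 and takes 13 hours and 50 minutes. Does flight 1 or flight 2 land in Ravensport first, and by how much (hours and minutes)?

the second, by 58 minutes

Flight 1 in UTC: 13:06 + 6:00 = 19:06 on Jan 7.
+10 hours and 20 minutes → arrive 05:26 UTC on Jan 8.
Flight 2 in UTC: 00:08 − 9:30 = 14:38 on Jan 7.
+13 hours and 50 minutes → arrive 04:28 UTC on Jan 8.
Flight 2 lands earlier by 58 minutes.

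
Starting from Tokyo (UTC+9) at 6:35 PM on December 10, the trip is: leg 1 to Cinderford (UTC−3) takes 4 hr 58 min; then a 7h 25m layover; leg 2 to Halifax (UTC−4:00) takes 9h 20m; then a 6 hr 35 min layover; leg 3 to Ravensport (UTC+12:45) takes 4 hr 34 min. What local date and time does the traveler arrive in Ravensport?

Convert departure to UTC: 6:35 PM − 9:00 = 9:35 AM UTC on Dec 10.
Add 4 hours 58 minutes leg 1 → 2:33 PM UTC.
Add 7 hours and 25 minutes layover in Cinderford → 9:58 PM UTC.
Add 9 hours and 20 minutes leg 2 → 7:18 AM UTC (Dec 11).
Add 6 hours 35 minutes layover in Halifax → 1:53 PM UTC.
Add 4 hours 34 minutes leg 3 → 6:27 PM UTC.
Ravensport is UTC+12:45, so local arrival = 6:27 PM + 12:45 = 7:12 AM on Dec 12.

7:12 AM on Dec 12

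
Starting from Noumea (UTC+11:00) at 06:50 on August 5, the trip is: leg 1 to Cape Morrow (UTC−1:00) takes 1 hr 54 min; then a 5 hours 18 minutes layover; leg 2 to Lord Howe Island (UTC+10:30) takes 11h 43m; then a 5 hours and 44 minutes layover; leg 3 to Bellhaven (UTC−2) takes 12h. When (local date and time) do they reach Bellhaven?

Convert departure to UTC: 06:50 − 11:00 = 19:50 UTC on Aug 4.
Add 1 hour and 54 minutes leg 1 → 21:44 UTC.
Add 5 hours and 18 minutes layover in Cape Morrow → 03:02 UTC (Aug 5).
Add 11 hours and 43 minutes leg 2 → 14:45 UTC.
Add 5 hours and 44 minutes layover in Lord Howe Island → 20:29 UTC.
Add 12 hours leg 3 → 08:29 UTC (Aug 6).
Bellhaven is UTC−2:00, so local arrival = 08:29 − 2:00 = 06:29 on Aug 6.

06:29 on Aug 6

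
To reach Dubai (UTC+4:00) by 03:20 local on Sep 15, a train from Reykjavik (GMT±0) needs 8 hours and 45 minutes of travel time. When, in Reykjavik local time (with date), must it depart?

Target arrival in UTC: 03:20 − 4:00 = 23:20 on Sep 14.
Subtract 8 hours and 45 minutes → departure 14:35 UTC on Sep 14.
Reykjavik is UTC+0, so departure is 14:35 on Sep 14.

14:35 on September 14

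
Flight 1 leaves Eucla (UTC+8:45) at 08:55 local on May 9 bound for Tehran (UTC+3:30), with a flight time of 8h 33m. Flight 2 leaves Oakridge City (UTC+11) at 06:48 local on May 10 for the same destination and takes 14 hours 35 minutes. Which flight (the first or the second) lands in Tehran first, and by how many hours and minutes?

the first, by 25 hours 40 minutes

Flight 1 in UTC: 08:55 − 8:45 = 00:10 on May 9.
+8 hours and 33 minutes → arrive 08:43 UTC on May 9.
Flight 2 in UTC: 06:48 − 11:00 = 19:48 on May 9.
+14 hours and 35 minutes → arrive 10:23 UTC on May 10.
Flight 1 lands earlier by 25 hours 40 minutes.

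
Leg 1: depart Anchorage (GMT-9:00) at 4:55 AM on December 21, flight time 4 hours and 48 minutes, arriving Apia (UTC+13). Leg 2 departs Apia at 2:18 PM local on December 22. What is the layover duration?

Convert departure to UTC: 4:55 AM + 9:00 = 1:55 PM UTC on Dec 21.
Add 4 hours and 48 minutes flight time → 6:43 PM UTC.
Apia is UTC+13:00, so local arrival = 6:43 PM + 13:00 = 7:43 AM on Dec 22.
Layover = 2:18 PM − 7:43 AM = 6 hours 35 minutes.

6 hours 35 minutes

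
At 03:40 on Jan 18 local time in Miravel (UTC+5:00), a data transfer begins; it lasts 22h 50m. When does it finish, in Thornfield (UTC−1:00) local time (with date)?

Convert start to UTC: 03:40 − 5:00 = 22:40 UTC on Jan 17.
Add 22 hours 50 minutes duration → 21:30 UTC (Jan 18).
Thornfield is UTC−1:00, so local end time = 21:30 − 1:00 = 20:30 on Jan 18.

20:30 on Jan 18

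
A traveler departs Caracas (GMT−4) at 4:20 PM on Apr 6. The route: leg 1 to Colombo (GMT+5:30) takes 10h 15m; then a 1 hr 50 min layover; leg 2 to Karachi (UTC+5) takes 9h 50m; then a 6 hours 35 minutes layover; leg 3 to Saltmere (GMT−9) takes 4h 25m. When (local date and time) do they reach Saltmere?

Convert departure to UTC: 4:20 PM + 4:00 = 8:20 PM UTC on Apr 6.
Add 10 hours 15 minutes leg 1 → 6:35 AM UTC (Apr 7).
Add 1 hour and 50 minutes layover in Colombo → 8:25 AM UTC.
Add 9 hours and 50 minutes leg 2 → 6:15 PM UTC.
Add 6 hours and 35 minutes layover in Karachi → 12:50 AM UTC (Apr 8).
Add 4 hours 25 minutes leg 3 → 5:15 AM UTC.
Saltmere is UTC−9:00, so local arrival = 5:15 AM − 9:00 = 8:15 PM on Apr 7.

8:15 PM on Apr 7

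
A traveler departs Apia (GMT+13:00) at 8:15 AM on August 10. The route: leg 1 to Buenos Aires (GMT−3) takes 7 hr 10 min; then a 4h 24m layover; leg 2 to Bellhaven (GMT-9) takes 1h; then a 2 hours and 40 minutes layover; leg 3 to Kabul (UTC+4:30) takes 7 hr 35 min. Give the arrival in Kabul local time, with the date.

Convert departure to UTC: 8:15 AM − 13:00 = 7:15 PM UTC on Aug 9.
Add 7 hours 10 minutes leg 1 → 2:25 AM UTC (Aug 10).
Add 4 hours and 24 minutes layover in Buenos Aires → 6:49 AM UTC.
Add 1 hour leg 2 → 7:49 AM UTC.
Add 2 hours 40 minutes layover in Bellhaven → 10:29 AM UTC.
Add 7 hours and 35 minutes leg 3 → 6:04 PM UTC.
Kabul is UTC+4:30, so local arrival = 6:04 PM + 4:30 = 10:34 PM on Aug 10.

10:34 PM on August 10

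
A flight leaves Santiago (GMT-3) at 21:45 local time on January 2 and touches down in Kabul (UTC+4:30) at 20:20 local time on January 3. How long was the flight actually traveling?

15 hours 5 minutes

Departure in UTC: 21:45 + 3:00 = 00:45 on Jan 3.
Arrival in UTC: 20:20 − 4:30 = 15:50 on Jan 3.
Elapsed = 15:50 − 00:45 = 15 hours 5 minutes.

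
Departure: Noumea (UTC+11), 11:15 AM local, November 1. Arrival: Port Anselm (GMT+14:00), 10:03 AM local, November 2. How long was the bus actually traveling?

Departure in UTC: 11:15 AM − 11:00 = 12:15 AM on Nov 1.
Arrival in UTC: 10:03 AM − 14:00 = 8:03 PM on Nov 1.
Elapsed = 8:03 PM − 12:15 AM = 19 hours 48 minutes.

19 hours 48 minutes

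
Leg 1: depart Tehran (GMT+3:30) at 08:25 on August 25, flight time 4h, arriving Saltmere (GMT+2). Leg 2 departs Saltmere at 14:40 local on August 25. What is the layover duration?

3 hours 45 minutes

Convert departure to UTC: 08:25 − 3:30 = 04:55 UTC on Aug 25.
Add 4 hours flight time → 08:55 UTC.
Saltmere is UTC+2:00, so local arrival = 08:55 + 2:00 = 10:55 on Aug 25.
Layover = 14:40 − 10:55 = 3 hours 45 minutes.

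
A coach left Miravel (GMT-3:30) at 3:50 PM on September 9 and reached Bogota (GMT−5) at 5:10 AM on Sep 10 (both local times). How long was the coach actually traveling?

Departure in UTC: 3:50 PM + 3:30 = 7:20 PM on Sep 9.
Arrival in UTC: 5:10 AM + 5:00 = 10:10 AM on Sep 10.
Elapsed = 10:10 AM − 7:20 PM (+1 day) = 14 hours 50 minutes.

14 hours 50 minutes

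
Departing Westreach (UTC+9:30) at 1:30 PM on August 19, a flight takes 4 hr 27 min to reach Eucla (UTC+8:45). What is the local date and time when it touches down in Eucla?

Convert departure to UTC: 1:30 PM − 9:30 = 4:00 AM UTC on Aug 19.
Add 4 hours and 27 minutes travel time → 8:27 AM UTC.
Eucla is UTC+8:45, so local arrival = 8:27 AM + 8:45 = 5:12 PM on Aug 19.

5:12 PM on August 19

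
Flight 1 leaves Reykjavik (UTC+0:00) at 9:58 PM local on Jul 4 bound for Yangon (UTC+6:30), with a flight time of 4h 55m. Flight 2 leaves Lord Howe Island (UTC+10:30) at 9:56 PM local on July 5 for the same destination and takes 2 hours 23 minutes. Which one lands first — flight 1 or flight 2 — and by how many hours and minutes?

the first, by 10 hours 56 minutes

Flight 1 departs at 9:58 PM UTC (Jul 4).
+4 hours and 55 minutes → arrive 2:53 AM UTC on Jul 5.
Flight 2 in UTC: 9:56 PM − 10:30 = 11:26 AM on Jul 5.
+2 hours 23 minutes → arrive 1:49 PM UTC on Jul 5.
Flight 1 lands earlier by 10 hours 56 minutes.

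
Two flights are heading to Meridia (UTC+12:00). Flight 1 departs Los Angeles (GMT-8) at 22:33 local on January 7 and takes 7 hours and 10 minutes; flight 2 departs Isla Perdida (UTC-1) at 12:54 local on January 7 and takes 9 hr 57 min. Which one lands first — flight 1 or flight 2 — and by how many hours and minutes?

the second, by 13 hours 52 minutes

Flight 1 in UTC: 22:33 + 8:00 = 06:33 on Jan 8.
+7 hours 10 minutes → arrive 13:43 UTC on Jan 8.
Flight 2 in UTC: 12:54 + 1:00 = 13:54 on Jan 7.
+9 hours 57 minutes → arrive 23:51 UTC on Jan 7.
Flight 2 lands earlier by 13 hours 52 minutes.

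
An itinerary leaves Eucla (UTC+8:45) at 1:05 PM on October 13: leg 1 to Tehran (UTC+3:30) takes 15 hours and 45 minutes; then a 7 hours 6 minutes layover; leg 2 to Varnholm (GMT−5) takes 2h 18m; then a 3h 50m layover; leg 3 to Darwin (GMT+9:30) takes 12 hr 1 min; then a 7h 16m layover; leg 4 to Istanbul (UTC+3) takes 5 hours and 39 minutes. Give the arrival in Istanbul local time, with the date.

Convert departure to UTC: 1:05 PM − 8:45 = 4:20 AM UTC on Oct 13.
Add 15 hours and 45 minutes leg 1 → 8:05 PM UTC.
Add 7 hours and 6 minutes layover in Tehran → 3:11 AM UTC (Oct 14).
Add 2 hours and 18 minutes leg 2 → 5:29 AM UTC.
Add 3 hours and 50 minutes layover in Varnholm → 9:19 AM UTC.
Add 12 hours 1 minute leg 3 → 9:20 PM UTC.
Add 7 hours 16 minutes layover in Darwin → 4:36 AM UTC (Oct 15).
Add 5 hours 39 minutes leg 4 → 10:15 AM UTC.
Istanbul is UTC+3:00, so local arrival = 10:15 AM + 3:00 = 1:15 PM on Oct 15.

1:15 PM on October 15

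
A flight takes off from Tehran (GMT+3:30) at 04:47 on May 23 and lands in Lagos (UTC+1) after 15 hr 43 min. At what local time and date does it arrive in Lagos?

18:00 on May 23

Convert departure to UTC: 04:47 − 3:30 = 01:17 UTC on May 23.
Add 15 hours and 43 minutes travel time → 17:00 UTC.
Lagos is UTC+1:00, so local arrival = 17:00 + 1:00 = 18:00 on May 23.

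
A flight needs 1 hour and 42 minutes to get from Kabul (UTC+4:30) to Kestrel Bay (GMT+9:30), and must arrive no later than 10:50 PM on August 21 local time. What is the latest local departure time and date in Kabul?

Target arrival in UTC: 10:50 PM − 9:30 = 1:20 PM on Aug 21.
Subtract 1 hour 42 minutes → departure 11:38 AM UTC on Aug 21.
Kabul is UTC+4:30: 11:38 AM + 4:30 = 4:08 PM on Aug 21.

4:08 PM on Aug 21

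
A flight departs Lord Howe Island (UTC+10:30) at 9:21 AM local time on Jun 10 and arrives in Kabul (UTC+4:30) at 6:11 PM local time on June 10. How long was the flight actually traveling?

14 hours 50 minutes

Departure in UTC: 9:21 AM − 10:30 = 10:51 PM on Jun 9.
Arrival in UTC: 6:11 PM − 4:30 = 1:41 PM on Jun 10.
Elapsed = 1:41 PM − 10:51 PM (+1 day) = 14 hours 50 minutes.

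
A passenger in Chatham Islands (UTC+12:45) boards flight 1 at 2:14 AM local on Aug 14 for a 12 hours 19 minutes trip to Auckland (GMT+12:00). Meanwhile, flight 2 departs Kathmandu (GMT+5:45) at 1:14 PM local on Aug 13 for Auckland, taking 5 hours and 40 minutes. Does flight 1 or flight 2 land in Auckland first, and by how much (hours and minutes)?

the second, by 12 hours 39 minutes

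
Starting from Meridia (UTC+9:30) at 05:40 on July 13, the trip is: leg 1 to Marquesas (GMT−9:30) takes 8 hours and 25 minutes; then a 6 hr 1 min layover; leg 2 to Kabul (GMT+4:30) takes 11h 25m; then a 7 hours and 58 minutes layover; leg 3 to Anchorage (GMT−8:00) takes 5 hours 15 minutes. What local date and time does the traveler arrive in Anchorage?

Convert departure to UTC: 05:40 − 9:30 = 20:10 UTC on Jul 12.
Add 8 hours 25 minutes leg 1 → 04:35 UTC (Jul 13).
Add 6 hours and 1 minute layover in Marquesas → 10:36 UTC.
Add 11 hours and 25 minutes leg 2 → 22:01 UTC.
Add 7 hours 58 minutes layover in Kabul → 05:59 UTC (Jul 14).
Add 5 hours 15 minutes leg 3 → 11:14 UTC.
Anchorage is UTC−8:00, so local arrival = 11:14 − 8:00 = 03:14 on Jul 14.

03:14 on July 14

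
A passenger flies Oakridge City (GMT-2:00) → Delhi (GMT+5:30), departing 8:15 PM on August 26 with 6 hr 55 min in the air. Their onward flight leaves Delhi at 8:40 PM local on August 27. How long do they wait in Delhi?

10 hours

Convert departure to UTC: 8:15 PM + 2:00 = 10:15 PM UTC on Aug 26.
Add 6 hours 55 minutes flight time → 5:10 AM UTC (Aug 27).
Delhi is UTC+5:30, so local arrival = 5:10 AM + 5:30 = 10:40 AM on Aug 27.
Layover = 8:40 PM − 10:40 AM = 10 hours.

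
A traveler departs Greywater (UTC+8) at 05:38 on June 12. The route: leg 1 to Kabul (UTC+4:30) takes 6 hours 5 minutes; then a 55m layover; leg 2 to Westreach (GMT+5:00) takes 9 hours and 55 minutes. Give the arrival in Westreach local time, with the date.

Convert departure to UTC: 05:38 − 8:00 = 21:38 UTC on Jun 11.
Add 6 hours 5 minutes leg 1 → 03:43 UTC (Jun 12).
Add 55 minutes layover in Kabul → 04:38 UTC.
Add 9 hours 55 minutes leg 2 → 14:33 UTC.
Westreach is UTC+5:00, so local arrival = 14:33 + 5:00 = 19:33 on Jun 12.

19:33 on Jun 12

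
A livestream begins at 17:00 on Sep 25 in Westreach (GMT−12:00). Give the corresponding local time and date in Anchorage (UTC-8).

21:00 on September 25

Anchorage is 4:00 ahead of Westreach.
Shift by the zone difference: 17:00 + 4:00 = 21:00 on Sep 25 in Anchorage.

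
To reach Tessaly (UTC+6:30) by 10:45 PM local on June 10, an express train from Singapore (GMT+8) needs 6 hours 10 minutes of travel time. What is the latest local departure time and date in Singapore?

6:05 PM on June 10

Target arrival in UTC: 10:45 PM − 6:30 = 4:15 PM on Jun 10.
Subtract 6 hours 10 minutes → departure 10:05 AM UTC on Jun 10.
Singapore is UTC+8:00: 10:05 AM + 8:00 = 6:05 PM on Jun 10.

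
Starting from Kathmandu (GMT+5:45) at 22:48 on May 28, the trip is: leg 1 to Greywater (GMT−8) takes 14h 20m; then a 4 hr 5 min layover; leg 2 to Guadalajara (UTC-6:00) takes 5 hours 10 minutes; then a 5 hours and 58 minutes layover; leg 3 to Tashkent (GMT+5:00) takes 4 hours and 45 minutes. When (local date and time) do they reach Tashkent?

08:21 on May 30

Convert departure to UTC: 22:48 − 5:45 = 17:03 UTC on May 28.
Add 14 hours 20 minutes leg 1 → 07:23 UTC (May 29).
Add 4 hours 5 minutes layover in Greywater → 11:28 UTC.
Add 5 hours 10 minutes leg 2 → 16:38 UTC.
Add 5 hours and 58 minutes layover in Guadalajara → 22:36 UTC.
Add 4 hours and 45 minutes leg 3 → 03:21 UTC (May 30).
Tashkent is UTC+5:00, so local arrival = 03:21 + 5:00 = 08:21 on May 30.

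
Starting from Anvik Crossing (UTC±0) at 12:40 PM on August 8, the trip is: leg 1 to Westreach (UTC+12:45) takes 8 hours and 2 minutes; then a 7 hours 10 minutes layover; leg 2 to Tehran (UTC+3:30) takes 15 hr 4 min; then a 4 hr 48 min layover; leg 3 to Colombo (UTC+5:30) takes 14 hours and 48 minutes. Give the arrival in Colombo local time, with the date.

Anvik Crossing is at UTC+0, so departure is already 12:40 PM UTC on Aug 8.
Add 8 hours and 2 minutes leg 1 → 8:42 PM UTC.
Add 7 hours 10 minutes layover in Westreach → 3:52 AM UTC (Aug 9).
Add 15 hours 4 minutes leg 2 → 6:56 PM UTC.
Add 4 hours 48 minutes layover in Tehran → 11:44 PM UTC.
Add 14 hours and 48 minutes leg 3 → 2:32 PM UTC (Aug 10).
Colombo is UTC+5:30, so local arrival = 2:32 PM + 5:30 = 8:02 PM on Aug 10.

8:02 PM on Aug 10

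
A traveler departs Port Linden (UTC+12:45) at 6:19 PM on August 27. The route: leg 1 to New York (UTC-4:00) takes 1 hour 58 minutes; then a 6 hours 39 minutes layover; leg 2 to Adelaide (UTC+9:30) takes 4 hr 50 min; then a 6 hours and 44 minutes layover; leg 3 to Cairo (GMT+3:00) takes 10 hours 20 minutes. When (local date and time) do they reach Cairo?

3:05 PM on Aug 28

Convert departure to UTC: 6:19 PM − 12:45 = 5:34 AM UTC on Aug 27.
Add 1 hour and 58 minutes leg 1 → 7:32 AM UTC.
Add 6 hours 39 minutes layover in New York → 2:11 PM UTC.
Add 4 hours and 50 minutes leg 2 → 7:01 PM UTC.
Add 6 hours and 44 minutes layover in Adelaide → 1:45 AM UTC (Aug 28).
Add 10 hours and 20 minutes leg 3 → 12:05 PM UTC.
Cairo is UTC+3:00, so local arrival = 12:05 PM + 3:00 = 3:05 PM on Aug 28.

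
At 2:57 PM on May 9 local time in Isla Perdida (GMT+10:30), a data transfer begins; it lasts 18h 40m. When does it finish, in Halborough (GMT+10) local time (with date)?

9:07 AM on May 10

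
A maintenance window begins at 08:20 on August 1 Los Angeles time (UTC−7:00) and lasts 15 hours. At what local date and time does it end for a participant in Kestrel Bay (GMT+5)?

Convert start to UTC: 08:20 + 7:00 = 15:20 UTC on Aug 1.
Add 15 hours duration → 06:20 UTC (Aug 2).
Kestrel Bay is UTC+5:00, so local end time = 06:20 + 5:00 = 11:20 on Aug 2.

11:20 on August 2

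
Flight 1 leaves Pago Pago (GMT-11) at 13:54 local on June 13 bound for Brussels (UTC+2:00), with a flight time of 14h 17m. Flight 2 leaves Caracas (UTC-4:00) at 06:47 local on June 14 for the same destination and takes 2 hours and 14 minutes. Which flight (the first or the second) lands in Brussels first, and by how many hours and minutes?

the second, by 2 hours 10 minutes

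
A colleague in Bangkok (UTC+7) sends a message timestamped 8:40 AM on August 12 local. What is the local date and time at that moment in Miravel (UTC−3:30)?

Miravel is 10:30 behind Bangkok.
Shift by the zone difference: 8:40 AM − 10:30 = 10:10 PM on Aug 11 in Miravel.

10:10 PM on August 11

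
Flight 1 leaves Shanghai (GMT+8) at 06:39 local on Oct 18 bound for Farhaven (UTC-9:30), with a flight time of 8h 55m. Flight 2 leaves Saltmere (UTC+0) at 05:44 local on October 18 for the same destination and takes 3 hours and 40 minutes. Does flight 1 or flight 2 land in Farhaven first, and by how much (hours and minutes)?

the first, by 1 hour 50 minutes

Flight 1 in UTC: 06:39 − 8:00 = 22:39 on Oct 17.
+8 hours 55 minutes → arrive 07:34 UTC on Oct 18.
Flight 2 departs at 05:44 UTC (Oct 18).
+3 hours 40 minutes → arrive 09:24 UTC on Oct 18.
Flight 1 lands earlier by 1 hour 50 minutes.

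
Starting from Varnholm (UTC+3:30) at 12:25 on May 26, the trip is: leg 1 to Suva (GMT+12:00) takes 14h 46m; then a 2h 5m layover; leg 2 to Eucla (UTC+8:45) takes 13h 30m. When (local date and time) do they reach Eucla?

Convert departure to UTC: 12:25 − 3:30 = 08:55 UTC on May 26.
Add 14 hours 46 minutes leg 1 → 23:41 UTC.
Add 2 hours 5 minutes layover in Suva → 01:46 UTC (May 27).
Add 13 hours and 30 minutes leg 2 → 15:16 UTC.
Eucla is UTC+8:45, so local arrival = 15:16 + 8:45 = 00:01 on May 28.

00:01 on May 28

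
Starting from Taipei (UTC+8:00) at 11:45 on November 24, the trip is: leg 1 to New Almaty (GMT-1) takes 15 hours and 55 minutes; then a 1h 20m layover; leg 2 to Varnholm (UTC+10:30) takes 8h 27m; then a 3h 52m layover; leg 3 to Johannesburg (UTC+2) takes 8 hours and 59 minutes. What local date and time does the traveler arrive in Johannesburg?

Convert departure to UTC: 11:45 − 8:00 = 03:45 UTC on Nov 24.
Add 15 hours and 55 minutes leg 1 → 19:40 UTC.
Add 1 hour 20 minutes layover in New Almaty → 21:00 UTC.
Add 8 hours and 27 minutes leg 2 → 05:27 UTC (Nov 25).
Add 3 hours 52 minutes layover in Varnholm → 09:19 UTC.
Add 8 hours 59 minutes leg 3 → 18:18 UTC.
Johannesburg is UTC+2:00, so local arrival = 18:18 + 2:00 = 20:18 on Nov 25.

20:18 on November 25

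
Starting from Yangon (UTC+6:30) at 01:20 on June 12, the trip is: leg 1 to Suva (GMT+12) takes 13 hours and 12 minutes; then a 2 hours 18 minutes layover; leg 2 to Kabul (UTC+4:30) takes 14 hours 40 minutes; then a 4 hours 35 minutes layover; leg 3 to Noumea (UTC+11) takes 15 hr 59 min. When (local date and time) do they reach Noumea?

08:34 on June 14

Convert departure to UTC: 01:20 − 6:30 = 18:50 UTC on Jun 11.
Add 13 hours 12 minutes leg 1 → 08:02 UTC (Jun 12).
Add 2 hours and 18 minutes layover in Suva → 10:20 UTC.
Add 14 hours 40 minutes leg 2 → 01:00 UTC (Jun 13).
Add 4 hours 35 minutes layover in Kabul → 05:35 UTC.
Add 15 hours and 59 minutes leg 3 → 21:34 UTC.
Noumea is UTC+11:00, so local arrival = 21:34 + 11:00 = 08:34 on Jun 14.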